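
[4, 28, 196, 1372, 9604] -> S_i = 4*7^i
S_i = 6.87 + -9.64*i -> [6.87, -2.77, -12.41, -22.05, -31.69]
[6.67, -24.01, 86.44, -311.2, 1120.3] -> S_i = 6.67*(-3.60)^i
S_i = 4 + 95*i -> [4, 99, 194, 289, 384]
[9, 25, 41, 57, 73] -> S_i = 9 + 16*i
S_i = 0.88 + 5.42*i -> [0.88, 6.3, 11.72, 17.14, 22.56]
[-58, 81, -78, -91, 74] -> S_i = Random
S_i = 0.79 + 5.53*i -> [0.79, 6.32, 11.85, 17.38, 22.91]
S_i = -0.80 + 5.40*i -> [-0.8, 4.6, 10.0, 15.4, 20.8]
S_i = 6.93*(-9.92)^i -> [6.93, -68.75, 681.96, -6765.01, 67108.87]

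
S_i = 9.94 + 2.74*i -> [9.94, 12.68, 15.42, 18.16, 20.9]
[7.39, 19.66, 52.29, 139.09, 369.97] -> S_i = 7.39*2.66^i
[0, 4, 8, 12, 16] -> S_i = 0 + 4*i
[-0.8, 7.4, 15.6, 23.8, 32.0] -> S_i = -0.80 + 8.20*i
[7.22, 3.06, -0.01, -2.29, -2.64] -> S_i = Random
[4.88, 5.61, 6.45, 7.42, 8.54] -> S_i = 4.88*1.15^i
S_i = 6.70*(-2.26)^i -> [6.7, -15.14, 34.22, -77.34, 174.79]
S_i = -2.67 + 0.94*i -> [-2.67, -1.73, -0.79, 0.15, 1.09]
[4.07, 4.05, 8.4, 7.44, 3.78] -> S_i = Random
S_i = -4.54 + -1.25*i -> [-4.54, -5.79, -7.04, -8.29, -9.54]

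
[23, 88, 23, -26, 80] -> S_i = Random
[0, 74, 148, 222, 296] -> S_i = 0 + 74*i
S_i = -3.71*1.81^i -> [-3.71, -6.72, -12.15, -22.0, -39.82]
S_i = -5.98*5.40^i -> [-5.98, -32.29, -174.38, -941.63, -5084.83]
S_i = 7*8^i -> [7, 56, 448, 3584, 28672]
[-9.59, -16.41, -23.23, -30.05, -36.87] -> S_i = -9.59 + -6.82*i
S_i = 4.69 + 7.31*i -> [4.69, 12.0, 19.31, 26.62, 33.93]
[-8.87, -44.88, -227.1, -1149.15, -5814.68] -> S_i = -8.87*5.06^i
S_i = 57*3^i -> [57, 171, 513, 1539, 4617]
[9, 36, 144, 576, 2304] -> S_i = 9*4^i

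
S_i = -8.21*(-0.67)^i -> [-8.21, 5.5, -3.69, 2.47, -1.65]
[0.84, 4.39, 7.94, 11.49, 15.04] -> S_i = 0.84 + 3.55*i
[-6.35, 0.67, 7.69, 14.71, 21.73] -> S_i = -6.35 + 7.02*i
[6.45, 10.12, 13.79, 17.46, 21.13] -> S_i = 6.45 + 3.67*i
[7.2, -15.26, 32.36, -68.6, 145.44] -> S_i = 7.20*(-2.12)^i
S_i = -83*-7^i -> [-83, 581, -4067, 28469, -199283]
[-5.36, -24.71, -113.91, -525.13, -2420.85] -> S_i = -5.36*4.61^i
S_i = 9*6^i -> [9, 54, 324, 1944, 11664]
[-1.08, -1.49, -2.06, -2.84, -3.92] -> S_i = -1.08*1.38^i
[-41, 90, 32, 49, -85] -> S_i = Random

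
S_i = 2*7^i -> [2, 14, 98, 686, 4802]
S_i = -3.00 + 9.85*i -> [-3.0, 6.85, 16.7, 26.55, 36.4]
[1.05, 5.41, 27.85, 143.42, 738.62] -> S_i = 1.05*5.15^i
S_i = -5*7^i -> [-5, -35, -245, -1715, -12005]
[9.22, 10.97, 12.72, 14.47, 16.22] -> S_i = 9.22 + 1.75*i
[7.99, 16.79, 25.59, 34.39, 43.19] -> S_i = 7.99 + 8.80*i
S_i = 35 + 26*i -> [35, 61, 87, 113, 139]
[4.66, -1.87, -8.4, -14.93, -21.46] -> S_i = 4.66 + -6.53*i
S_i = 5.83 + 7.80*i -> [5.83, 13.63, 21.43, 29.23, 37.03]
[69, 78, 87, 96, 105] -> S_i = 69 + 9*i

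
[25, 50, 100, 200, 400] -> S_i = 25*2^i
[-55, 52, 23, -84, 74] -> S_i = Random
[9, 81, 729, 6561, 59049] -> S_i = 9*9^i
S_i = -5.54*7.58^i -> [-5.54, -41.99, -318.31, -2412.78, -18288.86]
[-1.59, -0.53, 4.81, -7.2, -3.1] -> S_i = Random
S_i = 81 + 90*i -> [81, 171, 261, 351, 441]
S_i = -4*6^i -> [-4, -24, -144, -864, -5184]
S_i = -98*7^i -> [-98, -686, -4802, -33614, -235298]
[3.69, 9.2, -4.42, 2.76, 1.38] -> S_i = Random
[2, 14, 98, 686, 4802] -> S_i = 2*7^i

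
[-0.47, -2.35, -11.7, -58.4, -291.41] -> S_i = -0.47*4.99^i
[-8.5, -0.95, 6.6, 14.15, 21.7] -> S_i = -8.50 + 7.55*i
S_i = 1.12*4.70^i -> [1.12, 5.26, 24.74, 116.28, 546.52]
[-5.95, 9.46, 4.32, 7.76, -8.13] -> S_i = Random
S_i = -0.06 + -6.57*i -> [-0.06, -6.63, -13.2, -19.77, -26.34]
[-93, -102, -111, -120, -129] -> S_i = -93 + -9*i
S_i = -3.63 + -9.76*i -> [-3.63, -13.39, -23.15, -32.91, -42.67]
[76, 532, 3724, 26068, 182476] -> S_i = 76*7^i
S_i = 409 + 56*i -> [409, 465, 521, 577, 633]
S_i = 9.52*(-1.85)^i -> [9.52, -17.61, 32.58, -60.28, 111.51]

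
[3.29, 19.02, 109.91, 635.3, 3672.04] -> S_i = 3.29*5.78^i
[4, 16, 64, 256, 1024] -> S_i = 4*4^i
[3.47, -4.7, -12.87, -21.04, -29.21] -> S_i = 3.47 + -8.17*i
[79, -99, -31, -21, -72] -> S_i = Random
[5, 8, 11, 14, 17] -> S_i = 5 + 3*i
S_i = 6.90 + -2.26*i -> [6.9, 4.64, 2.38, 0.12, -2.14]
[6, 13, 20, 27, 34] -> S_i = 6 + 7*i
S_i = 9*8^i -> [9, 72, 576, 4608, 36864]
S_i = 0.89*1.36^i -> [0.89, 1.21, 1.65, 2.24, 3.04]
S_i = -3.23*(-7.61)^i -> [-3.23, 24.58, -187.06, 1423.5, -10832.81]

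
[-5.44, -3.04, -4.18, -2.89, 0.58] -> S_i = Random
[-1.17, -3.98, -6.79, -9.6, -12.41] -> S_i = -1.17 + -2.81*i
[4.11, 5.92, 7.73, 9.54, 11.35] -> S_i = 4.11 + 1.81*i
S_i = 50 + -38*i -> [50, 12, -26, -64, -102]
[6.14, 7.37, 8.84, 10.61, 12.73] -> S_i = 6.14*1.20^i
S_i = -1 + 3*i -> [-1, 2, 5, 8, 11]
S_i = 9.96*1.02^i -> [9.96, 10.16, 10.36, 10.57, 10.78]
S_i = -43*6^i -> [-43, -258, -1548, -9288, -55728]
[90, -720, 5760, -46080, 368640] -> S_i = 90*-8^i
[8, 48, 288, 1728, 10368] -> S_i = 8*6^i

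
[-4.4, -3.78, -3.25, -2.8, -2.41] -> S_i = -4.40*0.86^i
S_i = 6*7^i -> [6, 42, 294, 2058, 14406]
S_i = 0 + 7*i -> [0, 7, 14, 21, 28]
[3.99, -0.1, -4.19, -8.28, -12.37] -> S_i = 3.99 + -4.09*i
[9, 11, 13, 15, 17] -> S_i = 9 + 2*i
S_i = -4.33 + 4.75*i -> [-4.33, 0.42, 5.17, 9.92, 14.67]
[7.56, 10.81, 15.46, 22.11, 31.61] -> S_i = 7.56*1.43^i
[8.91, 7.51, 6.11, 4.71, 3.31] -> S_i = 8.91 + -1.40*i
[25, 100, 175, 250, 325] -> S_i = 25 + 75*i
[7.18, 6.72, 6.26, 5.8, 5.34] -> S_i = 7.18 + -0.46*i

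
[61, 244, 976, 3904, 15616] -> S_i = 61*4^i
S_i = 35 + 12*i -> [35, 47, 59, 71, 83]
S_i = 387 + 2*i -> [387, 389, 391, 393, 395]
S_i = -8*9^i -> [-8, -72, -648, -5832, -52488]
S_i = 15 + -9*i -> [15, 6, -3, -12, -21]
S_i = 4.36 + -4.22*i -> [4.36, 0.14, -4.08, -8.3, -12.52]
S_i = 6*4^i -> [6, 24, 96, 384, 1536]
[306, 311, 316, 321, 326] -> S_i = 306 + 5*i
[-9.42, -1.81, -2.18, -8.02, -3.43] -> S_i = Random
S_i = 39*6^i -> [39, 234, 1404, 8424, 50544]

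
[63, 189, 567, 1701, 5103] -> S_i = 63*3^i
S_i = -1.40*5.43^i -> [-1.4, -7.6, -41.28, -224.14, -1217.1]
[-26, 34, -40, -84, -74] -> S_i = Random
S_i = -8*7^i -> [-8, -56, -392, -2744, -19208]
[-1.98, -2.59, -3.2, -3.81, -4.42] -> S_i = -1.98 + -0.61*i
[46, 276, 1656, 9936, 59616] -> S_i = 46*6^i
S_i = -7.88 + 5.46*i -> [-7.88, -2.42, 3.04, 8.5, 13.96]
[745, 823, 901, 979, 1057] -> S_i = 745 + 78*i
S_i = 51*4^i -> [51, 204, 816, 3264, 13056]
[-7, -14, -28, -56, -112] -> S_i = -7*2^i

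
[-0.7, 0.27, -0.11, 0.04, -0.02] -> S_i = -0.70*(-0.39)^i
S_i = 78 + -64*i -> [78, 14, -50, -114, -178]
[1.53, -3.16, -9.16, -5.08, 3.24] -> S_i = Random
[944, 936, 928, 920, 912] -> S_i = 944 + -8*i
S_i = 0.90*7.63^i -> [0.9, 6.87, 52.4, 399.78, 3050.29]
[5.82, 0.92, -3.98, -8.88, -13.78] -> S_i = 5.82 + -4.90*i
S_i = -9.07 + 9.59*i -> [-9.07, 0.52, 10.11, 19.7, 29.29]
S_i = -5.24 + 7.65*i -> [-5.24, 2.41, 10.06, 17.71, 25.36]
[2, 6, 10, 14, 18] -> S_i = 2 + 4*i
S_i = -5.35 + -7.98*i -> [-5.35, -13.33, -21.31, -29.29, -37.27]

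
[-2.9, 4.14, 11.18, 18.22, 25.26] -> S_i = -2.90 + 7.04*i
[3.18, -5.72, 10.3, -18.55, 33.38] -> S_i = 3.18*(-1.80)^i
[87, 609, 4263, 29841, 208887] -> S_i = 87*7^i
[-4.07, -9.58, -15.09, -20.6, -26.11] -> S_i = -4.07 + -5.51*i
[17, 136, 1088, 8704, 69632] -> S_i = 17*8^i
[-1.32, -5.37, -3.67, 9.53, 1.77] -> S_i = Random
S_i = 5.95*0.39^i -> [5.95, 2.32, 0.9, 0.35, 0.14]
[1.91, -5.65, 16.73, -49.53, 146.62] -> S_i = 1.91*(-2.96)^i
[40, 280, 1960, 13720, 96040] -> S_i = 40*7^i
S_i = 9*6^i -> [9, 54, 324, 1944, 11664]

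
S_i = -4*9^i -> [-4, -36, -324, -2916, -26244]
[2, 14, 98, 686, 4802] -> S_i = 2*7^i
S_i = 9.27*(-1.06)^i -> [9.27, -9.83, 10.42, -11.04, 11.7]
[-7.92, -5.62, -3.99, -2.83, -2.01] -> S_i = -7.92*0.71^i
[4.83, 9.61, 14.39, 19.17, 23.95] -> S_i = 4.83 + 4.78*i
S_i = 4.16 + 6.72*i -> [4.16, 10.88, 17.6, 24.32, 31.04]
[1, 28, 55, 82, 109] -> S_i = 1 + 27*i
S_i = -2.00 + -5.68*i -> [-2.0, -7.68, -13.36, -19.04, -24.72]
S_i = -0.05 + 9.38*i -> [-0.05, 9.33, 18.71, 28.09, 37.47]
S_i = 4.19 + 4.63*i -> [4.19, 8.82, 13.45, 18.08, 22.71]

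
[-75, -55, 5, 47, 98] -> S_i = Random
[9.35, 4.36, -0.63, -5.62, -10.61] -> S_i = 9.35 + -4.99*i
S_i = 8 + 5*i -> [8, 13, 18, 23, 28]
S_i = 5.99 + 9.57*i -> [5.99, 15.56, 25.13, 34.7, 44.27]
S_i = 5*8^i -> [5, 40, 320, 2560, 20480]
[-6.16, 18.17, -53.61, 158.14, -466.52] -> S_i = -6.16*(-2.95)^i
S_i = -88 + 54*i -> [-88, -34, 20, 74, 128]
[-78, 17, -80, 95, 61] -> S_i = Random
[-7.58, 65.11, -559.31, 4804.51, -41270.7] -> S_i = -7.58*(-8.59)^i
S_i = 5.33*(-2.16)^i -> [5.33, -11.51, 24.87, -53.71, 116.02]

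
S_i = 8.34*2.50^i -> [8.34, 20.85, 52.12, 130.31, 325.78]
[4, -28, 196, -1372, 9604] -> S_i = 4*-7^i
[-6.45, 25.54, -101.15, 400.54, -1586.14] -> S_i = -6.45*(-3.96)^i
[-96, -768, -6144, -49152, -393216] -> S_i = -96*8^i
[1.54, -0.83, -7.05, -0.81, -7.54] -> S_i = Random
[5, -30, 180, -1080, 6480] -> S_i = 5*-6^i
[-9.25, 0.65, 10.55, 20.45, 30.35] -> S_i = -9.25 + 9.90*i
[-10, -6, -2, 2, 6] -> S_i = -10 + 4*i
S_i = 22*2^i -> [22, 44, 88, 176, 352]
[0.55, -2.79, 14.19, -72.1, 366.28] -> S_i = 0.55*(-5.08)^i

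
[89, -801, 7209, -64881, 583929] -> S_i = 89*-9^i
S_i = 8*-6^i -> [8, -48, 288, -1728, 10368]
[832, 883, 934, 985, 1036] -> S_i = 832 + 51*i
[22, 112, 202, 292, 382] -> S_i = 22 + 90*i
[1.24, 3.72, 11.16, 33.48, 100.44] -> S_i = 1.24*3.00^i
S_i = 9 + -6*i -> [9, 3, -3, -9, -15]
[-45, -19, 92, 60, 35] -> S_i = Random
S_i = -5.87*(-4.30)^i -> [-5.87, 25.24, -108.54, 466.71, -2006.84]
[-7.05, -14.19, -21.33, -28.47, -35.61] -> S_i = -7.05 + -7.14*i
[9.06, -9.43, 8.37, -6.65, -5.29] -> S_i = Random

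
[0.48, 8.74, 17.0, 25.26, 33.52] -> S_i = 0.48 + 8.26*i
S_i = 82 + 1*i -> [82, 83, 84, 85, 86]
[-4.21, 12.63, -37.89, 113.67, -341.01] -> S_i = -4.21*(-3.00)^i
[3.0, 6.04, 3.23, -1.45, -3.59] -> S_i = Random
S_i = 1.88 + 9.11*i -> [1.88, 10.99, 20.1, 29.21, 38.32]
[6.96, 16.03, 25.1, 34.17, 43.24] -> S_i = 6.96 + 9.07*i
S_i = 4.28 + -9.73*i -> [4.28, -5.45, -15.18, -24.91, -34.64]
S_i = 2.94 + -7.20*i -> [2.94, -4.26, -11.46, -18.66, -25.86]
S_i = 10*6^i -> [10, 60, 360, 2160, 12960]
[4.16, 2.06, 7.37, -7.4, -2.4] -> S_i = Random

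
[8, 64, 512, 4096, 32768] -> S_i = 8*8^i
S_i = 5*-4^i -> [5, -20, 80, -320, 1280]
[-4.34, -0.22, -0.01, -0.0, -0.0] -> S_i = -4.34*0.05^i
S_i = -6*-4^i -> [-6, 24, -96, 384, -1536]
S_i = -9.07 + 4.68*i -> [-9.07, -4.39, 0.29, 4.97, 9.65]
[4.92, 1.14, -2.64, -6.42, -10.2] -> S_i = 4.92 + -3.78*i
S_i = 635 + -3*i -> [635, 632, 629, 626, 623]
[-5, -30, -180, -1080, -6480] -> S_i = -5*6^i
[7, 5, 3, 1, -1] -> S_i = 7 + -2*i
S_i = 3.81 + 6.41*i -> [3.81, 10.22, 16.63, 23.04, 29.45]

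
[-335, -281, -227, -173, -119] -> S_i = -335 + 54*i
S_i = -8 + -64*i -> [-8, -72, -136, -200, -264]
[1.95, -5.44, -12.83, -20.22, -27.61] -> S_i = 1.95 + -7.39*i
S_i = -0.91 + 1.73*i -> [-0.91, 0.82, 2.55, 4.28, 6.01]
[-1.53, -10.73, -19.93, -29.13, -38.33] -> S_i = -1.53 + -9.20*i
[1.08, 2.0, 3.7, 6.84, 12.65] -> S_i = 1.08*1.85^i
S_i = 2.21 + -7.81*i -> [2.21, -5.6, -13.41, -21.22, -29.03]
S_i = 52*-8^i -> [52, -416, 3328, -26624, 212992]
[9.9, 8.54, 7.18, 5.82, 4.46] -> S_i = 9.90 + -1.36*i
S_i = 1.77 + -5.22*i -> [1.77, -3.45, -8.67, -13.89, -19.11]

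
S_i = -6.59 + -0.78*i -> [-6.59, -7.37, -8.15, -8.93, -9.71]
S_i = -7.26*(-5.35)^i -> [-7.26, 38.84, -207.8, 1111.73, -5947.74]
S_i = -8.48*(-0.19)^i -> [-8.48, 1.61, -0.31, 0.06, -0.01]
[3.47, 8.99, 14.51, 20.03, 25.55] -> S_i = 3.47 + 5.52*i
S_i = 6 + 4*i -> [6, 10, 14, 18, 22]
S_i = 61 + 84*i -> [61, 145, 229, 313, 397]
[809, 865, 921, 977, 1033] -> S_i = 809 + 56*i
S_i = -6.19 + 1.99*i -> [-6.19, -4.2, -2.21, -0.22, 1.77]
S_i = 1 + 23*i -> [1, 24, 47, 70, 93]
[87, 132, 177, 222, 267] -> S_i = 87 + 45*i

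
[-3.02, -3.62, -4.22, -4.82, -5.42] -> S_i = -3.02 + -0.60*i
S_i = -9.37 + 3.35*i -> [-9.37, -6.02, -2.67, 0.68, 4.03]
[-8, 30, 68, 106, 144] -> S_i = -8 + 38*i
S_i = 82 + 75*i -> [82, 157, 232, 307, 382]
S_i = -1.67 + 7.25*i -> [-1.67, 5.58, 12.83, 20.08, 27.33]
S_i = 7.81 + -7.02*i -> [7.81, 0.79, -6.23, -13.25, -20.27]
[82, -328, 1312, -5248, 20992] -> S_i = 82*-4^i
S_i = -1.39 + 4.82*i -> [-1.39, 3.43, 8.25, 13.07, 17.89]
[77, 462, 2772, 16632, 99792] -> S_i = 77*6^i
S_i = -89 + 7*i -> [-89, -82, -75, -68, -61]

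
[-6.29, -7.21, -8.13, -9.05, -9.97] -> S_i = -6.29 + -0.92*i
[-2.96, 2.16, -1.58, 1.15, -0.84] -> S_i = -2.96*(-0.73)^i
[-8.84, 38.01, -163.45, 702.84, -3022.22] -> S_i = -8.84*(-4.30)^i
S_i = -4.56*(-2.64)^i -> [-4.56, 12.04, -31.78, 83.9, -221.5]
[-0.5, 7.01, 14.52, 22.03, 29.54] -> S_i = -0.50 + 7.51*i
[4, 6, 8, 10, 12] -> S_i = 4 + 2*i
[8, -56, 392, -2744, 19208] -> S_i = 8*-7^i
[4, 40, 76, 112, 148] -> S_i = 4 + 36*i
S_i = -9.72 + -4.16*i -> [-9.72, -13.88, -18.04, -22.2, -26.36]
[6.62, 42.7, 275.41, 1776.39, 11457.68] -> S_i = 6.62*6.45^i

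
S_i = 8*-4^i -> [8, -32, 128, -512, 2048]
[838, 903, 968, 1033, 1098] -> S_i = 838 + 65*i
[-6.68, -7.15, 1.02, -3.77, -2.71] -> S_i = Random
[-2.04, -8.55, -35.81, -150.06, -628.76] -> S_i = -2.04*4.19^i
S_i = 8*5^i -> [8, 40, 200, 1000, 5000]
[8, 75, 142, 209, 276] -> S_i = 8 + 67*i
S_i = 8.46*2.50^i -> [8.46, 21.15, 52.88, 132.19, 330.47]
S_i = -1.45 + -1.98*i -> [-1.45, -3.43, -5.41, -7.39, -9.37]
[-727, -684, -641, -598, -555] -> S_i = -727 + 43*i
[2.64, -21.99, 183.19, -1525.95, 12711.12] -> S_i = 2.64*(-8.33)^i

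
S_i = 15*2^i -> [15, 30, 60, 120, 240]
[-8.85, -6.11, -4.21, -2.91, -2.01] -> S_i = -8.85*0.69^i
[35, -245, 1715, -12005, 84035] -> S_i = 35*-7^i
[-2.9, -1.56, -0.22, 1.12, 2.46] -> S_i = -2.90 + 1.34*i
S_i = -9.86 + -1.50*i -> [-9.86, -11.36, -12.86, -14.36, -15.86]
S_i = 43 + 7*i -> [43, 50, 57, 64, 71]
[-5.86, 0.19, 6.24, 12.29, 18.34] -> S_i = -5.86 + 6.05*i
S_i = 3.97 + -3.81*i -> [3.97, 0.16, -3.65, -7.46, -11.27]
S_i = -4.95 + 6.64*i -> [-4.95, 1.69, 8.33, 14.97, 21.61]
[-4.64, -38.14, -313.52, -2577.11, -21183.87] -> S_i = -4.64*8.22^i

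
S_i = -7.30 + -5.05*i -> [-7.3, -12.35, -17.4, -22.45, -27.5]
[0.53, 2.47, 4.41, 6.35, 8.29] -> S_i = 0.53 + 1.94*i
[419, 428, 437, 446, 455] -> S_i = 419 + 9*i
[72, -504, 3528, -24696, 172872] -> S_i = 72*-7^i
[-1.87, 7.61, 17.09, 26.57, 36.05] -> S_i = -1.87 + 9.48*i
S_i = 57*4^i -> [57, 228, 912, 3648, 14592]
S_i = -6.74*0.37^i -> [-6.74, -2.49, -0.92, -0.34, -0.13]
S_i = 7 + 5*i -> [7, 12, 17, 22, 27]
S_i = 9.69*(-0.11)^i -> [9.69, -1.07, 0.12, -0.01, 0.0]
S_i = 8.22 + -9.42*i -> [8.22, -1.2, -10.62, -20.04, -29.46]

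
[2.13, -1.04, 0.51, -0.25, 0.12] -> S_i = 2.13*(-0.49)^i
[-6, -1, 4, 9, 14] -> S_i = -6 + 5*i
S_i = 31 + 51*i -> [31, 82, 133, 184, 235]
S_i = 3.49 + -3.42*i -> [3.49, 0.07, -3.35, -6.77, -10.19]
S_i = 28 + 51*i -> [28, 79, 130, 181, 232]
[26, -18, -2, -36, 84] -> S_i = Random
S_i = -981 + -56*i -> [-981, -1037, -1093, -1149, -1205]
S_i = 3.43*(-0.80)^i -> [3.43, -2.74, 2.2, -1.76, 1.4]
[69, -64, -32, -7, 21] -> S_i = Random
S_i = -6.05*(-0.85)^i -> [-6.05, 5.14, -4.37, 3.72, -3.16]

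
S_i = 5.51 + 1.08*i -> [5.51, 6.59, 7.67, 8.75, 9.83]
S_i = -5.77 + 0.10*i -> [-5.77, -5.67, -5.57, -5.47, -5.37]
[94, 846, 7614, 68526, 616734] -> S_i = 94*9^i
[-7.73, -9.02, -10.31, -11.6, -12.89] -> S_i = -7.73 + -1.29*i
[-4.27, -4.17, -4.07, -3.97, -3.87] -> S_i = -4.27 + 0.10*i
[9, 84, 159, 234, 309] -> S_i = 9 + 75*i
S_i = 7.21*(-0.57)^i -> [7.21, -4.11, 2.34, -1.34, 0.76]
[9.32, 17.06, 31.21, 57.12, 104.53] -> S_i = 9.32*1.83^i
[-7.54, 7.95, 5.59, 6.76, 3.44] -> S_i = Random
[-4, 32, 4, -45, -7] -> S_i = Random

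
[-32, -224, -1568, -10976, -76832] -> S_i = -32*7^i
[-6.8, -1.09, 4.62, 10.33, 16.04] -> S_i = -6.80 + 5.71*i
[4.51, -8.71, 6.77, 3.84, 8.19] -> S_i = Random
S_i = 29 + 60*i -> [29, 89, 149, 209, 269]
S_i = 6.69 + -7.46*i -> [6.69, -0.77, -8.23, -15.69, -23.15]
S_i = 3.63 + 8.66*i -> [3.63, 12.29, 20.95, 29.61, 38.27]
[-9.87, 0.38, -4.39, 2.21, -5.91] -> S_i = Random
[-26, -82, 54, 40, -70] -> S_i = Random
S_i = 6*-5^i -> [6, -30, 150, -750, 3750]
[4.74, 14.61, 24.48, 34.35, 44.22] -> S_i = 4.74 + 9.87*i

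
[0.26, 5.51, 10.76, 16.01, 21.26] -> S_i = 0.26 + 5.25*i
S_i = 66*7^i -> [66, 462, 3234, 22638, 158466]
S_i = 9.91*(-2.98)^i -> [9.91, -29.53, 88.0, -262.25, 781.52]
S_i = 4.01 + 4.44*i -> [4.01, 8.45, 12.89, 17.33, 21.77]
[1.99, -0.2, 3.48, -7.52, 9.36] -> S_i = Random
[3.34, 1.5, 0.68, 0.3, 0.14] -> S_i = 3.34*0.45^i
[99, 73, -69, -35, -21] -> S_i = Random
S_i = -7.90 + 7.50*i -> [-7.9, -0.4, 7.1, 14.6, 22.1]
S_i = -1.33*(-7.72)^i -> [-1.33, 10.27, -79.27, 611.93, -4724.12]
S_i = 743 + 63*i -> [743, 806, 869, 932, 995]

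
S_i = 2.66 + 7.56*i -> [2.66, 10.22, 17.78, 25.34, 32.9]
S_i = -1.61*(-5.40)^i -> [-1.61, 8.69, -46.95, 253.52, -1368.99]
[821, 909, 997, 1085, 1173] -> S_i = 821 + 88*i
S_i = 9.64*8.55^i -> [9.64, 82.42, 704.71, 6025.25, 51515.92]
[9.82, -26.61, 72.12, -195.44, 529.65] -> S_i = 9.82*(-2.71)^i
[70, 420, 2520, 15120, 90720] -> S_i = 70*6^i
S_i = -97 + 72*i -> [-97, -25, 47, 119, 191]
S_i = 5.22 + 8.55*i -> [5.22, 13.77, 22.32, 30.87, 39.42]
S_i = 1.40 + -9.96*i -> [1.4, -8.56, -18.52, -28.48, -38.44]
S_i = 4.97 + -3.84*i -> [4.97, 1.13, -2.71, -6.55, -10.39]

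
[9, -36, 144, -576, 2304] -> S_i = 9*-4^i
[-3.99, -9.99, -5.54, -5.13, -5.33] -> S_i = Random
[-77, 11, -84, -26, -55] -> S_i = Random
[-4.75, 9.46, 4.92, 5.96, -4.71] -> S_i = Random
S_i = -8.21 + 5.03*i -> [-8.21, -3.18, 1.85, 6.88, 11.91]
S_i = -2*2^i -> [-2, -4, -8, -16, -32]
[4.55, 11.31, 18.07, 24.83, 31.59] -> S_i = 4.55 + 6.76*i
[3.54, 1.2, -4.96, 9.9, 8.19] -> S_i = Random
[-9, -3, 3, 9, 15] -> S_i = -9 + 6*i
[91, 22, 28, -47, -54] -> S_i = Random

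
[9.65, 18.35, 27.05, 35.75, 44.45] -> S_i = 9.65 + 8.70*i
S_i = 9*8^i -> [9, 72, 576, 4608, 36864]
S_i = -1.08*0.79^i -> [-1.08, -0.85, -0.67, -0.53, -0.42]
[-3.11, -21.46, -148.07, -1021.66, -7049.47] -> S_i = -3.11*6.90^i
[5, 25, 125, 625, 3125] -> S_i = 5*5^i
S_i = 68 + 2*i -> [68, 70, 72, 74, 76]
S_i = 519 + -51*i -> [519, 468, 417, 366, 315]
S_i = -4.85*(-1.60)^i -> [-4.85, 7.76, -12.42, 19.87, -31.78]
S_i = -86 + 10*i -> [-86, -76, -66, -56, -46]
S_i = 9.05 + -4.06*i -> [9.05, 4.99, 0.93, -3.13, -7.19]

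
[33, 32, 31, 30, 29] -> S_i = 33 + -1*i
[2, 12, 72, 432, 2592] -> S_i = 2*6^i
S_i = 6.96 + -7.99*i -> [6.96, -1.03, -9.02, -17.01, -25.0]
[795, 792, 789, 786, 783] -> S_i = 795 + -3*i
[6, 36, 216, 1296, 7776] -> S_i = 6*6^i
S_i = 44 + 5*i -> [44, 49, 54, 59, 64]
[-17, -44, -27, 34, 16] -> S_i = Random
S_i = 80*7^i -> [80, 560, 3920, 27440, 192080]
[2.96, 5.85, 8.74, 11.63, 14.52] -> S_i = 2.96 + 2.89*i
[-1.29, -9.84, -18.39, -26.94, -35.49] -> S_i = -1.29 + -8.55*i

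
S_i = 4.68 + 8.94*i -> [4.68, 13.62, 22.56, 31.5, 40.44]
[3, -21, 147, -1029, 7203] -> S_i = 3*-7^i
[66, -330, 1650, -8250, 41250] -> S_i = 66*-5^i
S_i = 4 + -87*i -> [4, -83, -170, -257, -344]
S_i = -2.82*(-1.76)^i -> [-2.82, 4.96, -8.74, 15.37, -27.06]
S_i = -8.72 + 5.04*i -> [-8.72, -3.68, 1.36, 6.4, 11.44]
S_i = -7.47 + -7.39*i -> [-7.47, -14.86, -22.25, -29.64, -37.03]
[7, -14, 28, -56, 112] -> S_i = 7*-2^i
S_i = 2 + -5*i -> [2, -3, -8, -13, -18]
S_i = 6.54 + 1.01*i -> [6.54, 7.55, 8.56, 9.57, 10.58]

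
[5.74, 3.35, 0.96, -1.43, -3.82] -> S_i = 5.74 + -2.39*i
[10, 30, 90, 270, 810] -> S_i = 10*3^i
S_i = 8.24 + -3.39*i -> [8.24, 4.85, 1.46, -1.93, -5.32]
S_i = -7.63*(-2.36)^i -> [-7.63, 18.01, -42.5, 100.29, -236.69]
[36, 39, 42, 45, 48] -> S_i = 36 + 3*i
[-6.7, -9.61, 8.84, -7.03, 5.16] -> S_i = Random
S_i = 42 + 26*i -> [42, 68, 94, 120, 146]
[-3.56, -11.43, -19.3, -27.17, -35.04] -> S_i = -3.56 + -7.87*i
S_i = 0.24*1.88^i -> [0.24, 0.45, 0.85, 1.59, 3.0]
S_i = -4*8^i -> [-4, -32, -256, -2048, -16384]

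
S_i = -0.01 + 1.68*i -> [-0.01, 1.67, 3.35, 5.03, 6.71]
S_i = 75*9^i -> [75, 675, 6075, 54675, 492075]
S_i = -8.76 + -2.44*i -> [-8.76, -11.2, -13.64, -16.08, -18.52]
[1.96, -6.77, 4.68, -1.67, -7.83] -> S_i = Random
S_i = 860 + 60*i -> [860, 920, 980, 1040, 1100]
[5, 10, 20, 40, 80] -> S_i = 5*2^i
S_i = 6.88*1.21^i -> [6.88, 8.32, 10.07, 12.19, 14.75]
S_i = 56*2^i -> [56, 112, 224, 448, 896]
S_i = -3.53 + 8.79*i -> [-3.53, 5.26, 14.05, 22.84, 31.63]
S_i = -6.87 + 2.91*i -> [-6.87, -3.96, -1.05, 1.86, 4.77]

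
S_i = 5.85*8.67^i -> [5.85, 50.72, 439.74, 3812.53, 33054.63]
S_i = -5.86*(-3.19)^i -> [-5.86, 18.69, -59.63, 190.23, -606.82]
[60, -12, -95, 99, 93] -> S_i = Random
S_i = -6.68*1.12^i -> [-6.68, -7.48, -8.38, -9.38, -10.51]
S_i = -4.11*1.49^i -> [-4.11, -6.12, -9.12, -13.6, -20.26]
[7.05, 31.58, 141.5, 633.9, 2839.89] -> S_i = 7.05*4.48^i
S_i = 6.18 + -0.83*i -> [6.18, 5.35, 4.52, 3.69, 2.86]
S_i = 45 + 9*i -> [45, 54, 63, 72, 81]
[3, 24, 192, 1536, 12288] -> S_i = 3*8^i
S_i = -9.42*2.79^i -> [-9.42, -26.28, -73.33, -204.58, -570.78]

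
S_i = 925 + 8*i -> [925, 933, 941, 949, 957]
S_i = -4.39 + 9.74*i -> [-4.39, 5.35, 15.09, 24.83, 34.57]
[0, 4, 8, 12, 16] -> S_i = 0 + 4*i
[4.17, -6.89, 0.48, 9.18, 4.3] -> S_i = Random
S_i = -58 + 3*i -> [-58, -55, -52, -49, -46]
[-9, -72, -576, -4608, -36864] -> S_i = -9*8^i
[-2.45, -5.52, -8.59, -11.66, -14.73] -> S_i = -2.45 + -3.07*i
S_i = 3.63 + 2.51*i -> [3.63, 6.14, 8.65, 11.16, 13.67]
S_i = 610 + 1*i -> [610, 611, 612, 613, 614]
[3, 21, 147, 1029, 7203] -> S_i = 3*7^i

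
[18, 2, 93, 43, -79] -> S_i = Random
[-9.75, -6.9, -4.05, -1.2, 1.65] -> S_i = -9.75 + 2.85*i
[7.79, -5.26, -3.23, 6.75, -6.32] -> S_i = Random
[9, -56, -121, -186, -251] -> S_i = 9 + -65*i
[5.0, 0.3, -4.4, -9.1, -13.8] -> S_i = 5.00 + -4.70*i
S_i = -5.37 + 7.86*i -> [-5.37, 2.49, 10.35, 18.21, 26.07]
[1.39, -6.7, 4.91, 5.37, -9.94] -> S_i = Random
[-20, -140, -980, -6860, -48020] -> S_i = -20*7^i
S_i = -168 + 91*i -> [-168, -77, 14, 105, 196]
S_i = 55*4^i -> [55, 220, 880, 3520, 14080]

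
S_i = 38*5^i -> [38, 190, 950, 4750, 23750]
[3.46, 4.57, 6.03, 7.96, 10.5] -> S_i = 3.46*1.32^i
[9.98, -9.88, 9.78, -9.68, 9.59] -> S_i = 9.98*(-0.99)^i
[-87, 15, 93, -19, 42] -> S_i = Random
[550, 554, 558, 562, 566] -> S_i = 550 + 4*i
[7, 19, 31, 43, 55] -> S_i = 7 + 12*i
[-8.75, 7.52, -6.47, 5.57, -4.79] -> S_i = -8.75*(-0.86)^i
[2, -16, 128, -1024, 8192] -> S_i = 2*-8^i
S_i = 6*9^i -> [6, 54, 486, 4374, 39366]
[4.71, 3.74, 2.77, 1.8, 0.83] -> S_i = 4.71 + -0.97*i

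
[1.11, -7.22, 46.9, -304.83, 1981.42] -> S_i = 1.11*(-6.50)^i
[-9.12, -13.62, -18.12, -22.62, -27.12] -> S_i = -9.12 + -4.50*i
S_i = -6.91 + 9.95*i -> [-6.91, 3.04, 12.99, 22.94, 32.89]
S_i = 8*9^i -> [8, 72, 648, 5832, 52488]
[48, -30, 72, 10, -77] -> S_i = Random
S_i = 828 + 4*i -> [828, 832, 836, 840, 844]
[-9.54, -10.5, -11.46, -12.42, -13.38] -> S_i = -9.54 + -0.96*i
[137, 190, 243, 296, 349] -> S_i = 137 + 53*i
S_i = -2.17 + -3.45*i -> [-2.17, -5.62, -9.07, -12.52, -15.97]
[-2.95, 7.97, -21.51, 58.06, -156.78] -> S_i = -2.95*(-2.70)^i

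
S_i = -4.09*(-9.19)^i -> [-4.09, 37.59, -345.43, 3174.46, -29173.29]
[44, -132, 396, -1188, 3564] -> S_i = 44*-3^i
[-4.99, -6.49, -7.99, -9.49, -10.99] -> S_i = -4.99 + -1.50*i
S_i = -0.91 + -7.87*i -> [-0.91, -8.78, -16.65, -24.52, -32.39]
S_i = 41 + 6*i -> [41, 47, 53, 59, 65]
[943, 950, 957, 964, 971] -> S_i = 943 + 7*i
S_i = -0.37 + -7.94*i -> [-0.37, -8.31, -16.25, -24.19, -32.13]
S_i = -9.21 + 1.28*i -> [-9.21, -7.93, -6.65, -5.37, -4.09]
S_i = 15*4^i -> [15, 60, 240, 960, 3840]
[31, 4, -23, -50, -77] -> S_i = 31 + -27*i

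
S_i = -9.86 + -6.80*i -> [-9.86, -16.66, -23.46, -30.26, -37.06]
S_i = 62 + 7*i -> [62, 69, 76, 83, 90]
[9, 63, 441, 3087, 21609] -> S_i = 9*7^i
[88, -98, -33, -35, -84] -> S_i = Random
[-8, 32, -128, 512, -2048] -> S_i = -8*-4^i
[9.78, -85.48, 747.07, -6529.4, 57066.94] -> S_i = 9.78*(-8.74)^i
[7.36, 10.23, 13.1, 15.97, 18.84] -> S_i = 7.36 + 2.87*i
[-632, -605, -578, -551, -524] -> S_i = -632 + 27*i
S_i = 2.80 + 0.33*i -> [2.8, 3.13, 3.46, 3.79, 4.12]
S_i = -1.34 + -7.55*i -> [-1.34, -8.89, -16.44, -23.99, -31.54]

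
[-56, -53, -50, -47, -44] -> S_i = -56 + 3*i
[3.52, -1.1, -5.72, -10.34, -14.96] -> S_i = 3.52 + -4.62*i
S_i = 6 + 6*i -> [6, 12, 18, 24, 30]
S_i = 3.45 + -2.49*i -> [3.45, 0.96, -1.53, -4.02, -6.51]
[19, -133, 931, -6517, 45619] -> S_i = 19*-7^i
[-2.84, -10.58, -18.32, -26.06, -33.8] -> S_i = -2.84 + -7.74*i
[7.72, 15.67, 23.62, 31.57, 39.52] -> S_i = 7.72 + 7.95*i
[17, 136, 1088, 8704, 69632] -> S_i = 17*8^i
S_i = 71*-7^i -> [71, -497, 3479, -24353, 170471]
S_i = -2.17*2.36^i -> [-2.17, -5.12, -12.09, -28.52, -67.31]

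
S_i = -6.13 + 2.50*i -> [-6.13, -3.63, -1.13, 1.37, 3.87]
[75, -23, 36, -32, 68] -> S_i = Random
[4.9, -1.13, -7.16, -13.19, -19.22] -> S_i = 4.90 + -6.03*i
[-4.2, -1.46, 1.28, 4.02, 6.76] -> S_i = -4.20 + 2.74*i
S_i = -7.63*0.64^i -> [-7.63, -4.88, -3.13, -2.0, -1.28]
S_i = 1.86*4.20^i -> [1.86, 7.81, 32.81, 137.8, 578.78]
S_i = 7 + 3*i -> [7, 10, 13, 16, 19]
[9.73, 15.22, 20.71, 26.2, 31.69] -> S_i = 9.73 + 5.49*i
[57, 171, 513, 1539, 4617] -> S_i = 57*3^i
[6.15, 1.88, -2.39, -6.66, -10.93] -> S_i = 6.15 + -4.27*i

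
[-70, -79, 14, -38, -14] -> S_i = Random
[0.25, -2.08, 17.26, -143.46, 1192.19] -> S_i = 0.25*(-8.31)^i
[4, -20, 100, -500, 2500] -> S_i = 4*-5^i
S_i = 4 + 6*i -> [4, 10, 16, 22, 28]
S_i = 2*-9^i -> [2, -18, 162, -1458, 13122]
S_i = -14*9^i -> [-14, -126, -1134, -10206, -91854]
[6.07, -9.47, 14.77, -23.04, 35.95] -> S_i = 6.07*(-1.56)^i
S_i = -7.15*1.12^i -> [-7.15, -8.01, -8.97, -10.05, -11.25]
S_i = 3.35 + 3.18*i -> [3.35, 6.53, 9.71, 12.89, 16.07]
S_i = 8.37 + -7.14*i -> [8.37, 1.23, -5.91, -13.05, -20.19]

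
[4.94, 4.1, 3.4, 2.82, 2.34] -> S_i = 4.94*0.83^i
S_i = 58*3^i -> [58, 174, 522, 1566, 4698]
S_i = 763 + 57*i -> [763, 820, 877, 934, 991]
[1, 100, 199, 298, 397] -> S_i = 1 + 99*i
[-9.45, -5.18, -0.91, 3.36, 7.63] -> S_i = -9.45 + 4.27*i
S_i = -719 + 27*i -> [-719, -692, -665, -638, -611]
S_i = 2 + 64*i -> [2, 66, 130, 194, 258]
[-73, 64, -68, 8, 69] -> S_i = Random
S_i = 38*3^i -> [38, 114, 342, 1026, 3078]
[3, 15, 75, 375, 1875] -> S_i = 3*5^i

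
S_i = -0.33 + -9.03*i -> [-0.33, -9.36, -18.39, -27.42, -36.45]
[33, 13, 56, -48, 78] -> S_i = Random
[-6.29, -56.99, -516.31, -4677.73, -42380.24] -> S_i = -6.29*9.06^i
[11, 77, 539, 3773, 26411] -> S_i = 11*7^i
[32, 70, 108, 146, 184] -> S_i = 32 + 38*i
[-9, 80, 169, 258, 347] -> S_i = -9 + 89*i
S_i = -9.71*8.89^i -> [-9.71, -86.32, -767.4, -6822.2, -60649.37]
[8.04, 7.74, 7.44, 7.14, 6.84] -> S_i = 8.04 + -0.30*i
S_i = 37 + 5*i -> [37, 42, 47, 52, 57]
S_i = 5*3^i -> [5, 15, 45, 135, 405]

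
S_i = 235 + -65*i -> [235, 170, 105, 40, -25]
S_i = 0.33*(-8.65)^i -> [0.33, -2.85, 24.69, -213.58, 1847.47]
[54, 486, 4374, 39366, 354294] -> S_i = 54*9^i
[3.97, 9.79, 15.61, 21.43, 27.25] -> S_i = 3.97 + 5.82*i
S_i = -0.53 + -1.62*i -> [-0.53, -2.15, -3.77, -5.39, -7.01]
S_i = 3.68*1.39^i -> [3.68, 5.12, 7.11, 9.88, 13.74]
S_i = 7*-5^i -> [7, -35, 175, -875, 4375]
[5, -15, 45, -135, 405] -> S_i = 5*-3^i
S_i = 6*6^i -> [6, 36, 216, 1296, 7776]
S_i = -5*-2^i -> [-5, 10, -20, 40, -80]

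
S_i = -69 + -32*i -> [-69, -101, -133, -165, -197]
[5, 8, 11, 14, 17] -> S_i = 5 + 3*i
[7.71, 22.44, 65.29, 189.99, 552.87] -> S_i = 7.71*2.91^i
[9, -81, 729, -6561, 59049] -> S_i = 9*-9^i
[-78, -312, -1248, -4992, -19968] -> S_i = -78*4^i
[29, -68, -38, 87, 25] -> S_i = Random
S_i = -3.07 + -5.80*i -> [-3.07, -8.87, -14.67, -20.47, -26.27]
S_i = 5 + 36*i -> [5, 41, 77, 113, 149]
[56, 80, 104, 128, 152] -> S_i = 56 + 24*i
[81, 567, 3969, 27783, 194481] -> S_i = 81*7^i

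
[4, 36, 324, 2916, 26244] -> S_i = 4*9^i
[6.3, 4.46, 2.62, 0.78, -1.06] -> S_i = 6.30 + -1.84*i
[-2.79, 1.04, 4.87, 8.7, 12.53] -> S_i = -2.79 + 3.83*i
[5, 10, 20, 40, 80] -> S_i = 5*2^i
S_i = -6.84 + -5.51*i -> [-6.84, -12.35, -17.86, -23.37, -28.88]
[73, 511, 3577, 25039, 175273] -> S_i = 73*7^i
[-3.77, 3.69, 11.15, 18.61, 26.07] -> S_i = -3.77 + 7.46*i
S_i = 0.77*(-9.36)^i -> [0.77, -7.21, 67.46, -631.42, 5910.09]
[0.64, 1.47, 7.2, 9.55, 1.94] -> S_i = Random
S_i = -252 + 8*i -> [-252, -244, -236, -228, -220]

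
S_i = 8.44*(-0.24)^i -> [8.44, -2.03, 0.49, -0.12, 0.03]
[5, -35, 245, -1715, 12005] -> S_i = 5*-7^i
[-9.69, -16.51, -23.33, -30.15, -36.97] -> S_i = -9.69 + -6.82*i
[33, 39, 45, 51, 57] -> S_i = 33 + 6*i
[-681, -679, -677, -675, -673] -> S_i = -681 + 2*i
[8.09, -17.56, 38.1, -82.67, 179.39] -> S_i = 8.09*(-2.17)^i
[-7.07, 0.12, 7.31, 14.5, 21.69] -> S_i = -7.07 + 7.19*i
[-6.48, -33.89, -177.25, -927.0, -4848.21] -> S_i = -6.48*5.23^i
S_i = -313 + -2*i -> [-313, -315, -317, -319, -321]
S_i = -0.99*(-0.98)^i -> [-0.99, 0.97, -0.95, 0.93, -0.91]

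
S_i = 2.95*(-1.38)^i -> [2.95, -4.07, 5.62, -7.75, 10.7]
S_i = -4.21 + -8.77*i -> [-4.21, -12.98, -21.75, -30.52, -39.29]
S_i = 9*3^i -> [9, 27, 81, 243, 729]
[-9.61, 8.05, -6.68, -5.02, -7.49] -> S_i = Random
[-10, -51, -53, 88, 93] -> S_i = Random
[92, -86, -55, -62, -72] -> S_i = Random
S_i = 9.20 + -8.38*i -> [9.2, 0.82, -7.56, -15.94, -24.32]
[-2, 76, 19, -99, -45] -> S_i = Random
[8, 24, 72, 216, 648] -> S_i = 8*3^i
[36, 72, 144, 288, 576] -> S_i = 36*2^i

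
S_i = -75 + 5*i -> [-75, -70, -65, -60, -55]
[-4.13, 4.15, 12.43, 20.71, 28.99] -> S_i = -4.13 + 8.28*i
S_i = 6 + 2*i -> [6, 8, 10, 12, 14]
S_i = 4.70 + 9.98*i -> [4.7, 14.68, 24.66, 34.64, 44.62]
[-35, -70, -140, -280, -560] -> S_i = -35*2^i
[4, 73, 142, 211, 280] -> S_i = 4 + 69*i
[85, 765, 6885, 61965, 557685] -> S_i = 85*9^i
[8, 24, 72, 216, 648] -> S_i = 8*3^i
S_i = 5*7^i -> [5, 35, 245, 1715, 12005]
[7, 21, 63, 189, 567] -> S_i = 7*3^i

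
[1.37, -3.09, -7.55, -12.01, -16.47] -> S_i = 1.37 + -4.46*i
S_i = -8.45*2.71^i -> [-8.45, -22.9, -62.06, -168.18, -455.76]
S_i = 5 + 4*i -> [5, 9, 13, 17, 21]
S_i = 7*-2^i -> [7, -14, 28, -56, 112]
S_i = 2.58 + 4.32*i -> [2.58, 6.9, 11.22, 15.54, 19.86]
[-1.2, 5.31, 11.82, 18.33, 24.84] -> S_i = -1.20 + 6.51*i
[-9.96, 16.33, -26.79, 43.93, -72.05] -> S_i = -9.96*(-1.64)^i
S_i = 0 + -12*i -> [0, -12, -24, -36, -48]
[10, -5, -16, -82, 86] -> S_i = Random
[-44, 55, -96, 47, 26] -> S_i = Random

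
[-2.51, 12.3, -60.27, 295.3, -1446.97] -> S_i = -2.51*(-4.90)^i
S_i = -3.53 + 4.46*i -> [-3.53, 0.93, 5.39, 9.85, 14.31]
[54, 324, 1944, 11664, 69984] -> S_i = 54*6^i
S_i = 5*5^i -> [5, 25, 125, 625, 3125]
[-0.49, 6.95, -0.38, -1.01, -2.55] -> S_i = Random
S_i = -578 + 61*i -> [-578, -517, -456, -395, -334]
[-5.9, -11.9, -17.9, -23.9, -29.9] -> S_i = -5.90 + -6.00*i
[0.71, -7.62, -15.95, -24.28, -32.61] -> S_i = 0.71 + -8.33*i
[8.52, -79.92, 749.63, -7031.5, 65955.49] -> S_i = 8.52*(-9.38)^i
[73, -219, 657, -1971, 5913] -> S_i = 73*-3^i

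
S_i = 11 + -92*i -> [11, -81, -173, -265, -357]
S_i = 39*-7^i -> [39, -273, 1911, -13377, 93639]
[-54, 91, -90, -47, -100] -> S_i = Random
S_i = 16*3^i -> [16, 48, 144, 432, 1296]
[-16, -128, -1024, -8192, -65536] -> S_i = -16*8^i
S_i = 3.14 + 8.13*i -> [3.14, 11.27, 19.4, 27.53, 35.66]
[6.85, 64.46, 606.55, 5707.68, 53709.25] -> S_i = 6.85*9.41^i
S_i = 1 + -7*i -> [1, -6, -13, -20, -27]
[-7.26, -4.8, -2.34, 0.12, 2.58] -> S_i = -7.26 + 2.46*i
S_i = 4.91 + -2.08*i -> [4.91, 2.83, 0.75, -1.33, -3.41]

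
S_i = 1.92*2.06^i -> [1.92, 3.96, 8.15, 16.78, 34.58]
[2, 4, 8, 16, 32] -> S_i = 2*2^i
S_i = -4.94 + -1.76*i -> [-4.94, -6.7, -8.46, -10.22, -11.98]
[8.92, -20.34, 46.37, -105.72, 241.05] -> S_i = 8.92*(-2.28)^i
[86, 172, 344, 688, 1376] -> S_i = 86*2^i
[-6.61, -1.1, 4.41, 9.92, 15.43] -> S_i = -6.61 + 5.51*i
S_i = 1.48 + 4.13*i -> [1.48, 5.61, 9.74, 13.87, 18.0]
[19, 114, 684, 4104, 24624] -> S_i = 19*6^i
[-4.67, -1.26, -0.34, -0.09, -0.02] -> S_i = -4.67*0.27^i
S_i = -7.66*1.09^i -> [-7.66, -8.35, -9.1, -9.92, -10.81]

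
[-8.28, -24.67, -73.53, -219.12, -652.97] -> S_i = -8.28*2.98^i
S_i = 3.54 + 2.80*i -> [3.54, 6.34, 9.14, 11.94, 14.74]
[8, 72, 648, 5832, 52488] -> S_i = 8*9^i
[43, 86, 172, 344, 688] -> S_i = 43*2^i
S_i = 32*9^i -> [32, 288, 2592, 23328, 209952]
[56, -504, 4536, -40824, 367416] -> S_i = 56*-9^i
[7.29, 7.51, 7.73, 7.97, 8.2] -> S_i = 7.29*1.03^i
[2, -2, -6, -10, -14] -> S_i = 2 + -4*i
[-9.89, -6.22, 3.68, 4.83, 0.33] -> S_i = Random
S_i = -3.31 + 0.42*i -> [-3.31, -2.89, -2.47, -2.05, -1.63]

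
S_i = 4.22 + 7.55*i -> [4.22, 11.77, 19.32, 26.87, 34.42]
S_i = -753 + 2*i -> [-753, -751, -749, -747, -745]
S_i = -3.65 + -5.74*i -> [-3.65, -9.39, -15.13, -20.87, -26.61]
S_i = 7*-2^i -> [7, -14, 28, -56, 112]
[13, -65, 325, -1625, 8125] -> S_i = 13*-5^i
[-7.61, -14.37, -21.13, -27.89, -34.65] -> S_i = -7.61 + -6.76*i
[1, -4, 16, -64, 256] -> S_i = 1*-4^i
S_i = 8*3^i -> [8, 24, 72, 216, 648]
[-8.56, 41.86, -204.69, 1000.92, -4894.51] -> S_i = -8.56*(-4.89)^i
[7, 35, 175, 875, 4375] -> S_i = 7*5^i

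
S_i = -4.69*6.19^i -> [-4.69, -29.03, -179.7, -1112.36, -6885.5]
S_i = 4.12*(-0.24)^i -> [4.12, -0.99, 0.24, -0.06, 0.01]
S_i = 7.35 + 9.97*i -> [7.35, 17.32, 27.29, 37.26, 47.23]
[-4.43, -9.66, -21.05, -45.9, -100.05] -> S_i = -4.43*2.18^i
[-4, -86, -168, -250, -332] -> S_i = -4 + -82*i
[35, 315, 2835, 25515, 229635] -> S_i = 35*9^i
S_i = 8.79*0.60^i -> [8.79, 5.27, 3.16, 1.9, 1.14]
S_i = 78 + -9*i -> [78, 69, 60, 51, 42]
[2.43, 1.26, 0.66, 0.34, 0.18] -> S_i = 2.43*0.52^i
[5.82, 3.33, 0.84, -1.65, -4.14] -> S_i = 5.82 + -2.49*i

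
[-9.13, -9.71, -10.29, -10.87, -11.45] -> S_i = -9.13 + -0.58*i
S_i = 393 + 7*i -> [393, 400, 407, 414, 421]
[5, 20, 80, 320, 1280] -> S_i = 5*4^i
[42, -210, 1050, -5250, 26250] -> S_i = 42*-5^i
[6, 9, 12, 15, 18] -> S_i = 6 + 3*i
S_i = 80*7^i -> [80, 560, 3920, 27440, 192080]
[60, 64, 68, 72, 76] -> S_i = 60 + 4*i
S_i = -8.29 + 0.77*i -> [-8.29, -7.52, -6.75, -5.98, -5.21]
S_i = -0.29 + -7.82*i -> [-0.29, -8.11, -15.93, -23.75, -31.57]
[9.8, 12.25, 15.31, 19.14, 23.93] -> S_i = 9.80*1.25^i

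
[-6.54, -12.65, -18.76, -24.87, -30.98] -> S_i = -6.54 + -6.11*i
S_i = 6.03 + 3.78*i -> [6.03, 9.81, 13.59, 17.37, 21.15]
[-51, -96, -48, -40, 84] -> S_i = Random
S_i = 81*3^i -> [81, 243, 729, 2187, 6561]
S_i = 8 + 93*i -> [8, 101, 194, 287, 380]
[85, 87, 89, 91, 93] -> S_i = 85 + 2*i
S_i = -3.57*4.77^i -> [-3.57, -17.03, -81.23, -387.46, -1848.17]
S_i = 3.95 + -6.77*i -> [3.95, -2.82, -9.59, -16.36, -23.13]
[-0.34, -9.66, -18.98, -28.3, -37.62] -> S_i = -0.34 + -9.32*i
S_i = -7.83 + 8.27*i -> [-7.83, 0.44, 8.71, 16.98, 25.25]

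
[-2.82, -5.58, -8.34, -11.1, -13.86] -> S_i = -2.82 + -2.76*i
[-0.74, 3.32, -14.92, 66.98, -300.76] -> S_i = -0.74*(-4.49)^i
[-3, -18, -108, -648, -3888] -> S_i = -3*6^i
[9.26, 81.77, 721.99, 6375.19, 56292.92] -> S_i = 9.26*8.83^i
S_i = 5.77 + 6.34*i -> [5.77, 12.11, 18.45, 24.79, 31.13]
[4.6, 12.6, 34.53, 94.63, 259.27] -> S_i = 4.60*2.74^i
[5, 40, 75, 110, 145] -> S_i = 5 + 35*i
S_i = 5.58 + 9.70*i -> [5.58, 15.28, 24.98, 34.68, 44.38]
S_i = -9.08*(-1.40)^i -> [-9.08, 12.71, -17.8, 24.92, -34.88]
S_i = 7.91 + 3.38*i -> [7.91, 11.29, 14.67, 18.05, 21.43]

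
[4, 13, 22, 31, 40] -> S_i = 4 + 9*i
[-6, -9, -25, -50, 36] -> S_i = Random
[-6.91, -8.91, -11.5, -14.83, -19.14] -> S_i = -6.91*1.29^i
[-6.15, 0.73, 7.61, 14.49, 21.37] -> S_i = -6.15 + 6.88*i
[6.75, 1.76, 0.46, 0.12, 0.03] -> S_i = 6.75*0.26^i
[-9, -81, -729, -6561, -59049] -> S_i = -9*9^i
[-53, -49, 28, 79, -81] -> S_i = Random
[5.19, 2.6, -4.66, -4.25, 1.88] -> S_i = Random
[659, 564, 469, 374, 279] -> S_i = 659 + -95*i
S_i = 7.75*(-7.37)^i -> [7.75, -57.12, 420.96, -3102.45, 22865.02]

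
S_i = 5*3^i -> [5, 15, 45, 135, 405]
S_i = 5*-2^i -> [5, -10, 20, -40, 80]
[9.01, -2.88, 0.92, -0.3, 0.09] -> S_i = 9.01*(-0.32)^i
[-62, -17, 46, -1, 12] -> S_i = Random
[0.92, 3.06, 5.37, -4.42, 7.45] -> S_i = Random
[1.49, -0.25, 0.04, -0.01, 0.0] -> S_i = 1.49*(-0.17)^i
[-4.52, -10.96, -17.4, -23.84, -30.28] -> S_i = -4.52 + -6.44*i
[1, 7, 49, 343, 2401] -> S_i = 1*7^i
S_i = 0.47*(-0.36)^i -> [0.47, -0.17, 0.06, -0.02, 0.01]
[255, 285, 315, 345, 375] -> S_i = 255 + 30*i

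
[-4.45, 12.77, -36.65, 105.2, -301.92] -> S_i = -4.45*(-2.87)^i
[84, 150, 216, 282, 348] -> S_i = 84 + 66*i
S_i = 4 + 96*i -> [4, 100, 196, 292, 388]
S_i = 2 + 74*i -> [2, 76, 150, 224, 298]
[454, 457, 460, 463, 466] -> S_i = 454 + 3*i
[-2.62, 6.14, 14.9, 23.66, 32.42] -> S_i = -2.62 + 8.76*i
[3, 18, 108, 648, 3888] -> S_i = 3*6^i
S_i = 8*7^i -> [8, 56, 392, 2744, 19208]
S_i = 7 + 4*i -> [7, 11, 15, 19, 23]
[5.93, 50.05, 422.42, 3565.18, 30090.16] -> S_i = 5.93*8.44^i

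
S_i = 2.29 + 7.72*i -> [2.29, 10.01, 17.73, 25.45, 33.17]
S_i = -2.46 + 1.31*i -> [-2.46, -1.15, 0.16, 1.47, 2.78]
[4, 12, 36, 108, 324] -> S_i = 4*3^i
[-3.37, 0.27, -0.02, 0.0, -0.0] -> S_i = -3.37*(-0.08)^i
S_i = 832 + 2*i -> [832, 834, 836, 838, 840]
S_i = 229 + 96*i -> [229, 325, 421, 517, 613]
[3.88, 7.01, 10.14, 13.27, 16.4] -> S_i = 3.88 + 3.13*i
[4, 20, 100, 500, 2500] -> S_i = 4*5^i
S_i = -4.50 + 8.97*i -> [-4.5, 4.47, 13.44, 22.41, 31.38]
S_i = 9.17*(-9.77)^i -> [9.17, -89.59, 875.3, -8551.71, 83550.22]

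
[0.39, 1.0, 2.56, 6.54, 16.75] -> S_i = 0.39*2.56^i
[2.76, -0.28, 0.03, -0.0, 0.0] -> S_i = 2.76*(-0.10)^i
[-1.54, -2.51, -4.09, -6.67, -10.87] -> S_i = -1.54*1.63^i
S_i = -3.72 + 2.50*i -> [-3.72, -1.22, 1.28, 3.78, 6.28]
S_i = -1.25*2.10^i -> [-1.25, -2.62, -5.51, -11.58, -24.31]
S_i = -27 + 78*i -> [-27, 51, 129, 207, 285]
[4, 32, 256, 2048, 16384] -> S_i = 4*8^i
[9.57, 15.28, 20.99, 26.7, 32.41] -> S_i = 9.57 + 5.71*i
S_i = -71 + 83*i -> [-71, 12, 95, 178, 261]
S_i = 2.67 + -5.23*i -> [2.67, -2.56, -7.79, -13.02, -18.25]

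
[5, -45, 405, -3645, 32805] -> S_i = 5*-9^i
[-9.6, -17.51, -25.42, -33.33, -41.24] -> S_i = -9.60 + -7.91*i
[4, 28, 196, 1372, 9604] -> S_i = 4*7^i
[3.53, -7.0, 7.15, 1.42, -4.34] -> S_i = Random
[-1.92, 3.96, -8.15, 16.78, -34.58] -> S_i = -1.92*(-2.06)^i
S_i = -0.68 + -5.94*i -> [-0.68, -6.62, -12.56, -18.5, -24.44]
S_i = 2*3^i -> [2, 6, 18, 54, 162]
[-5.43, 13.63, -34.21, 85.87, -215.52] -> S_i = -5.43*(-2.51)^i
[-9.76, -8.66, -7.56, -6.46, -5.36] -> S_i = -9.76 + 1.10*i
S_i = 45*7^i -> [45, 315, 2205, 15435, 108045]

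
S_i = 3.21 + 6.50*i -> [3.21, 9.71, 16.21, 22.71, 29.21]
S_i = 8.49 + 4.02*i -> [8.49, 12.51, 16.53, 20.55, 24.57]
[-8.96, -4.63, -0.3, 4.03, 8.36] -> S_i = -8.96 + 4.33*i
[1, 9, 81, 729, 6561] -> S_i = 1*9^i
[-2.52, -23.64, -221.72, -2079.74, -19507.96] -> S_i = -2.52*9.38^i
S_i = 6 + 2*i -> [6, 8, 10, 12, 14]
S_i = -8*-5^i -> [-8, 40, -200, 1000, -5000]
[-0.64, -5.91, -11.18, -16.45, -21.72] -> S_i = -0.64 + -5.27*i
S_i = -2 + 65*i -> [-2, 63, 128, 193, 258]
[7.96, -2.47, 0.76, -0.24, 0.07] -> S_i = 7.96*(-0.31)^i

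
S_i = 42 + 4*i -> [42, 46, 50, 54, 58]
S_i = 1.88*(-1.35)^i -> [1.88, -2.54, 3.43, -4.63, 6.24]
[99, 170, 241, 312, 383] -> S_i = 99 + 71*i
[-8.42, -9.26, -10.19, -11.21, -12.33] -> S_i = -8.42*1.10^i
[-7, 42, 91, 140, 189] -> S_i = -7 + 49*i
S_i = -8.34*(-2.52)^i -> [-8.34, 21.02, -52.96, 133.47, -336.33]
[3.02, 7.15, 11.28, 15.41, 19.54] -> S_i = 3.02 + 4.13*i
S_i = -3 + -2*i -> [-3, -5, -7, -9, -11]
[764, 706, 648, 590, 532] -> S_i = 764 + -58*i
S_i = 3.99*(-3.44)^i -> [3.99, -13.73, 47.22, -162.42, 558.74]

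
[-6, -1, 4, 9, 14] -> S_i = -6 + 5*i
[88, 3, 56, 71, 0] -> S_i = Random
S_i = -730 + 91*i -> [-730, -639, -548, -457, -366]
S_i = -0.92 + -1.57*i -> [-0.92, -2.49, -4.06, -5.63, -7.2]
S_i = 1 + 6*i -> [1, 7, 13, 19, 25]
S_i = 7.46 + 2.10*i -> [7.46, 9.56, 11.66, 13.76, 15.86]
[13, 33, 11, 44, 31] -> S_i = Random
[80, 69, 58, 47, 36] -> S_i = 80 + -11*i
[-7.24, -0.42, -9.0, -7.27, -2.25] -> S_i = Random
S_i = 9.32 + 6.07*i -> [9.32, 15.39, 21.46, 27.53, 33.6]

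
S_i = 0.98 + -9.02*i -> [0.98, -8.04, -17.06, -26.08, -35.1]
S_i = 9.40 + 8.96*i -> [9.4, 18.36, 27.32, 36.28, 45.24]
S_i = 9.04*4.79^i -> [9.04, 43.3, 207.41, 993.52, 4758.94]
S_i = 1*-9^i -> [1, -9, 81, -729, 6561]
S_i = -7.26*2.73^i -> [-7.26, -19.82, -54.11, -147.71, -403.26]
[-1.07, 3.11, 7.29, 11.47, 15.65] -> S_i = -1.07 + 4.18*i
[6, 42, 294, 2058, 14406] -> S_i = 6*7^i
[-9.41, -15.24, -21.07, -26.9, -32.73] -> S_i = -9.41 + -5.83*i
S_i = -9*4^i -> [-9, -36, -144, -576, -2304]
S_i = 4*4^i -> [4, 16, 64, 256, 1024]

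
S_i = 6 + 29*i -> [6, 35, 64, 93, 122]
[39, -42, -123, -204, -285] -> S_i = 39 + -81*i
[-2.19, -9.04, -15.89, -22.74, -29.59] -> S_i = -2.19 + -6.85*i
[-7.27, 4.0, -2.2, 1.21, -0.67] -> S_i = -7.27*(-0.55)^i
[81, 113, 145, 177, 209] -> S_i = 81 + 32*i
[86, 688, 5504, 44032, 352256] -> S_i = 86*8^i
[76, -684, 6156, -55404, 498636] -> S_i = 76*-9^i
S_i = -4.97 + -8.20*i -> [-4.97, -13.17, -21.37, -29.57, -37.77]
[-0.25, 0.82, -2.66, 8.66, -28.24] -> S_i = -0.25*(-3.26)^i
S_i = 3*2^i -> [3, 6, 12, 24, 48]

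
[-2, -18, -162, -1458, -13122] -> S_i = -2*9^i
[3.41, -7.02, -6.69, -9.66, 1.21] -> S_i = Random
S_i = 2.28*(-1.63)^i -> [2.28, -3.72, 6.06, -9.87, 16.09]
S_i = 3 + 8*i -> [3, 11, 19, 27, 35]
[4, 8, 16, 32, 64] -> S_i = 4*2^i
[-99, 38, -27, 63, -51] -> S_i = Random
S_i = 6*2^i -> [6, 12, 24, 48, 96]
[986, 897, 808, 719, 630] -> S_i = 986 + -89*i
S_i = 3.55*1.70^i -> [3.55, 6.03, 10.26, 17.44, 29.65]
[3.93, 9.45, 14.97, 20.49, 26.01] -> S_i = 3.93 + 5.52*i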